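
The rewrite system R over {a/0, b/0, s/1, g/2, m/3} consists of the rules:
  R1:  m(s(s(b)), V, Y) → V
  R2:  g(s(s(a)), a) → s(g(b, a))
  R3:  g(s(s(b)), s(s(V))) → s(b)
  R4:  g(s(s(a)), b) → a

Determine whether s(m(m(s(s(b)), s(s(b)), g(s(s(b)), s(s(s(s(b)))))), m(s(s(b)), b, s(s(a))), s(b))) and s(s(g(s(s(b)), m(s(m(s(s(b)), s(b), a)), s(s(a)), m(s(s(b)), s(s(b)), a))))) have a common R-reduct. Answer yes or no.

no — NF(t₁) = s(b), NF(t₂) = s(s(s(b)))

Reduce t₁ = s(m(m(s(s(b)), s(s(b)), g(s(s(b)), s(s(s(s(b)))))), m(s(s(b)), b, s(s(a))), s(b))):
1. s(m(m(s(s(b)), s(s(b)), g(s(s(b)), s(s(s(s(b)))))), m(s(s(b)), b, s(s(a))), s(b)))  →  s(m(s(s(b)), m(s(s(b)), b, s(s(a))), s(b)))   [R1 at 1.1]
2. s(m(s(s(b)), m(s(s(b)), b, s(s(a))), s(b)))  →  s(m(s(s(b)), b, s(s(a))))   [R1 at 1]
3. s(m(s(s(b)), b, s(s(a))))  →  s(b)   [R1 at 1]

Reduce t₂ = s(s(g(s(s(b)), m(s(m(s(s(b)), s(b), a)), s(s(a)), m(s(s(b)), s(s(b)), a))))):
1. s(s(g(s(s(b)), m(s(m(s(s(b)), s(b), a)), s(s(a)), m(s(s(b)), s(s(b)), a)))))  →  s(s(g(s(s(b)), m(s(s(b)), s(s(a)), m(s(s(b)), s(s(b)), a)))))   [R1 at 1.1.2.1.1]
2. s(s(g(s(s(b)), m(s(s(b)), s(s(a)), m(s(s(b)), s(s(b)), a)))))  →  s(s(g(s(s(b)), s(s(a)))))   [R1 at 1.1.2]
3. s(s(g(s(s(b)), s(s(a)))))  →  s(s(s(b)))   [R3 at 1.1]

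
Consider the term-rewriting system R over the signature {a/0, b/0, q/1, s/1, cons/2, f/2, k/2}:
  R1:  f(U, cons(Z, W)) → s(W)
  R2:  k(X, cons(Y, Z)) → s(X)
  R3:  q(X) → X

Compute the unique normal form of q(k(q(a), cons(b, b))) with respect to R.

1. q(k(q(a), cons(b, b)))  →  k(q(a), cons(b, b))   [R3 at ε]
2. k(q(a), cons(b, b))  →  s(q(a))   [R2 at ε]
3. s(q(a))  →  s(a)   [R3 at 1]

s(a)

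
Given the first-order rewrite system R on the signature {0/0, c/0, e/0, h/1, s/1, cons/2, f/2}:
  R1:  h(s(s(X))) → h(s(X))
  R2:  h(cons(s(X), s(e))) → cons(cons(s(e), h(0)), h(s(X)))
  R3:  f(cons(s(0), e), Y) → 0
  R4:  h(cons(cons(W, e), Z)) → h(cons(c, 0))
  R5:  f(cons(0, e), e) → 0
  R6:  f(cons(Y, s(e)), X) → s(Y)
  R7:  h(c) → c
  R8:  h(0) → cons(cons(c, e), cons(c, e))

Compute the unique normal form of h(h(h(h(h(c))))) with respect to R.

c

1. h(h(h(h(h(c)))))  →  h(h(h(h(c))))   [R7 at 1.1.1.1]
2. h(h(h(h(c))))  →  h(h(h(c)))   [R7 at 1.1.1]
3. h(h(h(c)))  →  h(h(c))   [R7 at 1.1]
4. h(h(c))  →  h(c)   [R7 at 1]
5. h(c)  →  c   [R7 at ε]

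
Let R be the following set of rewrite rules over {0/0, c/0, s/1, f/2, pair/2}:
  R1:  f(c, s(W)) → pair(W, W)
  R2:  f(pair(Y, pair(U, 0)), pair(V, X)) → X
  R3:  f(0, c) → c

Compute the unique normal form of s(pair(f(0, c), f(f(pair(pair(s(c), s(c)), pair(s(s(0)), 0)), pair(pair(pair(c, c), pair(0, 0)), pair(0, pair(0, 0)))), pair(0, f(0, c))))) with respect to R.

s(pair(c, c))

1. s(pair(f(0, c), f(f(pair(pair(s(c), s(c)), pair(s(s(0)), 0)), pair(pair(pair(c, c), pair(0, 0)), pair(0, pair(0, 0)))), pair(0, f(0, c)))))  →  s(pair(c, f(f(pair(pair(s(c), s(c)), pair(s(s(0)), 0)), pair(pair(pair(c, c), pair(0, 0)), pair(0, pair(0, 0)))), pair(0, f(0, c)))))   [R3 at 1.1]
2. s(pair(c, f(f(pair(pair(s(c), s(c)), pair(s(s(0)), 0)), pair(pair(pair(c, c), pair(0, 0)), pair(0, pair(0, 0)))), pair(0, f(0, c)))))  →  s(pair(c, f(pair(0, pair(0, 0)), pair(0, f(0, c)))))   [R2 at 1.2.1]
3. s(pair(c, f(pair(0, pair(0, 0)), pair(0, f(0, c)))))  →  s(pair(c, f(0, c)))   [R2 at 1.2]
4. s(pair(c, f(0, c)))  →  s(pair(c, c))   [R3 at 1.2]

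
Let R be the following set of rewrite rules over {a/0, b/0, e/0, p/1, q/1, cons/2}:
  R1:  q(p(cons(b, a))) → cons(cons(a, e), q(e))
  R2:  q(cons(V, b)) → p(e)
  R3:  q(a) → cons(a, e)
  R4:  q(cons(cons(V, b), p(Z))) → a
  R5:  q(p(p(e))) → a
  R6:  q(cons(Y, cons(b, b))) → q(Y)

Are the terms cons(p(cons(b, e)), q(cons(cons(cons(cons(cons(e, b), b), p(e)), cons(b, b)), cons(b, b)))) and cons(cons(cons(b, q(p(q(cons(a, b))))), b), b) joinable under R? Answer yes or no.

no — NF(t₁) = cons(p(cons(b, e)), a), NF(t₂) = cons(cons(cons(b, a), b), b)

Reduce t₁ = cons(p(cons(b, e)), q(cons(cons(cons(cons(cons(e, b), b), p(e)), cons(b, b)), cons(b, b)))):
1. cons(p(cons(b, e)), q(cons(cons(cons(cons(cons(e, b), b), p(e)), cons(b, b)), cons(b, b))))  →  cons(p(cons(b, e)), q(cons(cons(cons(cons(e, b), b), p(e)), cons(b, b))))   [R6 at 2]
2. cons(p(cons(b, e)), q(cons(cons(cons(cons(e, b), b), p(e)), cons(b, b))))  →  cons(p(cons(b, e)), q(cons(cons(cons(e, b), b), p(e))))   [R6 at 2]
3. cons(p(cons(b, e)), q(cons(cons(cons(e, b), b), p(e))))  →  cons(p(cons(b, e)), a)   [R4 at 2]

Reduce t₂ = cons(cons(cons(b, q(p(q(cons(a, b))))), b), b):
1. cons(cons(cons(b, q(p(q(cons(a, b))))), b), b)  →  cons(cons(cons(b, q(p(p(e)))), b), b)   [R2 at 1.1.2.1.1]
2. cons(cons(cons(b, q(p(p(e)))), b), b)  →  cons(cons(cons(b, a), b), b)   [R5 at 1.1.2]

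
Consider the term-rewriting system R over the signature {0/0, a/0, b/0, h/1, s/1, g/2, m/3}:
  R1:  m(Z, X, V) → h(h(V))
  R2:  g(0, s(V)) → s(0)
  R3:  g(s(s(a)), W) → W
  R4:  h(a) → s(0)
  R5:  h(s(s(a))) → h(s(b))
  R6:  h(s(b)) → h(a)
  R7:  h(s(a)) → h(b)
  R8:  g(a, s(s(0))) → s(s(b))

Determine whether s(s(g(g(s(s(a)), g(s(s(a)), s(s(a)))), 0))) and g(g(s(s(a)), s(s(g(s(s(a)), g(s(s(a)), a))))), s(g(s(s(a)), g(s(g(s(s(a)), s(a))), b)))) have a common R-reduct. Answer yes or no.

no — NF(t₁) = s(s(0)), NF(t₂) = s(b)

Reduce t₁ = s(s(g(g(s(s(a)), g(s(s(a)), s(s(a)))), 0))):
1. s(s(g(g(s(s(a)), g(s(s(a)), s(s(a)))), 0)))  →  s(s(g(g(s(s(a)), s(s(a))), 0)))   [R3 at 1.1.1]
2. s(s(g(g(s(s(a)), s(s(a))), 0)))  →  s(s(g(s(s(a)), 0)))   [R3 at 1.1.1]
3. s(s(g(s(s(a)), 0)))  →  s(s(0))   [R3 at 1.1]

Reduce t₂ = g(g(s(s(a)), s(s(g(s(s(a)), g(s(s(a)), a))))), s(g(s(s(a)), g(s(g(s(s(a)), s(a))), b)))):
1. g(g(s(s(a)), s(s(g(s(s(a)), g(s(s(a)), a))))), s(g(s(s(a)), g(s(g(s(s(a)), s(a))), b))))  →  g(s(s(g(s(s(a)), g(s(s(a)), a)))), s(g(s(s(a)), g(s(g(s(s(a)), s(a))), b))))   [R3 at 1]
2. g(s(s(g(s(s(a)), g(s(s(a)), a)))), s(g(s(s(a)), g(s(g(s(s(a)), s(a))), b))))  →  g(s(s(g(s(s(a)), a))), s(g(s(s(a)), g(s(g(s(s(a)), s(a))), b))))   [R3 at 1.1.1]
3. g(s(s(g(s(s(a)), a))), s(g(s(s(a)), g(s(g(s(s(a)), s(a))), b))))  →  g(s(s(a)), s(g(s(s(a)), g(s(g(s(s(a)), s(a))), b))))   [R3 at 1.1.1]
4. g(s(s(a)), s(g(s(s(a)), g(s(g(s(s(a)), s(a))), b))))  →  s(g(s(s(a)), g(s(g(s(s(a)), s(a))), b)))   [R3 at ε]
5. s(g(s(s(a)), g(s(g(s(s(a)), s(a))), b)))  →  s(g(s(g(s(s(a)), s(a))), b))   [R3 at 1]
6. s(g(s(g(s(s(a)), s(a))), b))  →  s(g(s(s(a)), b))   [R3 at 1.1.1]
7. s(g(s(s(a)), b))  →  s(b)   [R3 at 1]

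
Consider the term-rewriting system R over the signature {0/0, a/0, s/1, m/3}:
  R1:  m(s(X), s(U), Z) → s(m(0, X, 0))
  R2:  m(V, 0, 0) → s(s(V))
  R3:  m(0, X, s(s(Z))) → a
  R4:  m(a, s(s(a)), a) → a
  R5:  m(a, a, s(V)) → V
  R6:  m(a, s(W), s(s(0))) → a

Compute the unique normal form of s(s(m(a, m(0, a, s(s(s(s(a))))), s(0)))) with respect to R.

s(s(0))

1. s(s(m(a, m(0, a, s(s(s(s(a))))), s(0))))  →  s(s(m(a, a, s(0))))   [R3 at 1.1.2]
2. s(s(m(a, a, s(0))))  →  s(s(0))   [R5 at 1.1]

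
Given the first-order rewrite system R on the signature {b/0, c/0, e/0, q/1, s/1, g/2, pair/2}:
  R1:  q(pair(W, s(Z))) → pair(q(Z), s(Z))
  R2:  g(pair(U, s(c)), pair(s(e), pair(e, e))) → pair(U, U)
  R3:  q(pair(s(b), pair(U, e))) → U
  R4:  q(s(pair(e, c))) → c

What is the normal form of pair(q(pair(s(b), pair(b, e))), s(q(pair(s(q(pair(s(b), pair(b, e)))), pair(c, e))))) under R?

pair(b, s(c))

1. pair(q(pair(s(b), pair(b, e))), s(q(pair(s(q(pair(s(b), pair(b, e)))), pair(c, e)))))  →  pair(b, s(q(pair(s(q(pair(s(b), pair(b, e)))), pair(c, e)))))   [R3 at 1]
2. pair(b, s(q(pair(s(q(pair(s(b), pair(b, e)))), pair(c, e)))))  →  pair(b, s(q(pair(s(b), pair(c, e)))))   [R3 at 2.1.1.1.1]
3. pair(b, s(q(pair(s(b), pair(c, e)))))  →  pair(b, s(c))   [R3 at 2.1]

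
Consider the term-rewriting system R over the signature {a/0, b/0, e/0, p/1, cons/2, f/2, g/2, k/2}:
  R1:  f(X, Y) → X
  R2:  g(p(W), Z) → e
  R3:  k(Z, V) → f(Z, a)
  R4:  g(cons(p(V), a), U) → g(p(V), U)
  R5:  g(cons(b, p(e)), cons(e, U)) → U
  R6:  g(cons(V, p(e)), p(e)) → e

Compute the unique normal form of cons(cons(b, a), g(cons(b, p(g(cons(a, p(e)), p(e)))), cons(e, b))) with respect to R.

1. cons(cons(b, a), g(cons(b, p(g(cons(a, p(e)), p(e)))), cons(e, b)))  →  cons(cons(b, a), g(cons(b, p(e)), cons(e, b)))   [R6 at 2.1.2.1]
2. cons(cons(b, a), g(cons(b, p(e)), cons(e, b)))  →  cons(cons(b, a), b)   [R5 at 2]

cons(cons(b, a), b)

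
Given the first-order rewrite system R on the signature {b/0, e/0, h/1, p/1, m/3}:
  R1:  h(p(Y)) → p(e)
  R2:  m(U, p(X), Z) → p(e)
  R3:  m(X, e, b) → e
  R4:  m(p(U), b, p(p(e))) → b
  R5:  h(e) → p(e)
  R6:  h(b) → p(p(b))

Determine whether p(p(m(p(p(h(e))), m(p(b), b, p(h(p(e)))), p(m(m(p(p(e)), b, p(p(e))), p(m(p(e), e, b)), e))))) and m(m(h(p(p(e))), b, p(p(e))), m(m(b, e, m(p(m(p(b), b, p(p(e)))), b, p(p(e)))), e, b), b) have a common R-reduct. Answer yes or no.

Reduce t₁ = p(p(m(p(p(h(e))), m(p(b), b, p(h(p(e)))), p(m(m(p(p(e)), b, p(p(e))), p(m(p(e), e, b)), e))))):
1. p(p(m(p(p(h(e))), m(p(b), b, p(h(p(e)))), p(m(m(p(p(e)), b, p(p(e))), p(m(p(e), e, b)), e)))))  →  p(p(m(p(p(p(e))), m(p(b), b, p(h(p(e)))), p(m(m(p(p(e)), b, p(p(e))), p(m(p(e), e, b)), e)))))   [R5 at 1.1.1.1.1]
2. p(p(m(p(p(p(e))), m(p(b), b, p(h(p(e)))), p(m(m(p(p(e)), b, p(p(e))), p(m(p(e), e, b)), e)))))  →  p(p(m(p(p(p(e))), m(p(b), b, p(p(e))), p(m(m(p(p(e)), b, p(p(e))), p(m(p(e), e, b)), e)))))   [R1 at 1.1.2.3.1]
3. p(p(m(p(p(p(e))), m(p(b), b, p(p(e))), p(m(m(p(p(e)), b, p(p(e))), p(m(p(e), e, b)), e)))))  →  p(p(m(p(p(p(e))), b, p(m(m(p(p(e)), b, p(p(e))), p(m(p(e), e, b)), e)))))   [R4 at 1.1.2]
4. p(p(m(p(p(p(e))), b, p(m(m(p(p(e)), b, p(p(e))), p(m(p(e), e, b)), e)))))  →  p(p(m(p(p(p(e))), b, p(p(e)))))   [R2 at 1.1.3.1]
5. p(p(m(p(p(p(e))), b, p(p(e)))))  →  p(p(b))   [R4 at 1.1]

Reduce t₂ = m(m(h(p(p(e))), b, p(p(e))), m(m(b, e, m(p(m(p(b), b, p(p(e)))), b, p(p(e)))), e, b), b):
1. m(m(h(p(p(e))), b, p(p(e))), m(m(b, e, m(p(m(p(b), b, p(p(e)))), b, p(p(e)))), e, b), b)  →  m(m(p(e), b, p(p(e))), m(m(b, e, m(p(m(p(b), b, p(p(e)))), b, p(p(e)))), e, b), b)   [R1 at 1.1]
2. m(m(p(e), b, p(p(e))), m(m(b, e, m(p(m(p(b), b, p(p(e)))), b, p(p(e)))), e, b), b)  →  m(b, m(m(b, e, m(p(m(p(b), b, p(p(e)))), b, p(p(e)))), e, b), b)   [R4 at 1]
3. m(b, m(m(b, e, m(p(m(p(b), b, p(p(e)))), b, p(p(e)))), e, b), b)  →  m(b, e, b)   [R3 at 2]
4. m(b, e, b)  →  e   [R3 at ε]

no — NF(t₁) = p(p(b)), NF(t₂) = e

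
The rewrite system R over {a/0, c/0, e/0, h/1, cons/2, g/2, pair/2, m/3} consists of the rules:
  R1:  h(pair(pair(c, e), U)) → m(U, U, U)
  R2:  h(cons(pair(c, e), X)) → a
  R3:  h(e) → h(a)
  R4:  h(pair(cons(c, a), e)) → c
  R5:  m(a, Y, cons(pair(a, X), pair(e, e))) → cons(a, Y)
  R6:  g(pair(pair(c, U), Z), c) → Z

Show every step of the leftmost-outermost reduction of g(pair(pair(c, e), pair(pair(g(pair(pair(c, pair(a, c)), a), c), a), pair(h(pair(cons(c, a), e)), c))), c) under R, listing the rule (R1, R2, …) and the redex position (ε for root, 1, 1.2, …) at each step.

1. g(pair(pair(c, e), pair(pair(g(pair(pair(c, pair(a, c)), a), c), a), pair(h(pair(cons(c, a), e)), c))), c)  →  pair(pair(g(pair(pair(c, pair(a, c)), a), c), a), pair(h(pair(cons(c, a), e)), c))   [R6 at ε]
2. pair(pair(g(pair(pair(c, pair(a, c)), a), c), a), pair(h(pair(cons(c, a), e)), c))  →  pair(pair(a, a), pair(h(pair(cons(c, a), e)), c))   [R6 at 1.1]
3. pair(pair(a, a), pair(h(pair(cons(c, a), e)), c))  →  pair(pair(a, a), pair(c, c))   [R4 at 2.1]

pair(pair(a, a), pair(c, c))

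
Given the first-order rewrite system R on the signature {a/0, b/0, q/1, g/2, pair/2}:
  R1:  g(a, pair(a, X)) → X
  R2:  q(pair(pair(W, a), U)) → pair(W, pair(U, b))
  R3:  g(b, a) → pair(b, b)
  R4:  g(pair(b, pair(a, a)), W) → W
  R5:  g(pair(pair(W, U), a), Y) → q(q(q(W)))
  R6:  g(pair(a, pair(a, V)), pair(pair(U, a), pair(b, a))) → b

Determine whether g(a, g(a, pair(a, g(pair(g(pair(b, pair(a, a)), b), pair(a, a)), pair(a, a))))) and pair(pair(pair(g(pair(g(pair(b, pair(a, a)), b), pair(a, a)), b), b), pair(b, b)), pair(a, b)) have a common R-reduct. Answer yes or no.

Reduce t₁ = g(a, g(a, pair(a, g(pair(g(pair(b, pair(a, a)), b), pair(a, a)), pair(a, a))))):
1. g(a, g(a, pair(a, g(pair(g(pair(b, pair(a, a)), b), pair(a, a)), pair(a, a)))))  →  g(a, g(pair(g(pair(b, pair(a, a)), b), pair(a, a)), pair(a, a)))   [R1 at 2]
2. g(a, g(pair(g(pair(b, pair(a, a)), b), pair(a, a)), pair(a, a)))  →  g(a, g(pair(b, pair(a, a)), pair(a, a)))   [R4 at 2.1.1]
3. g(a, g(pair(b, pair(a, a)), pair(a, a)))  →  g(a, pair(a, a))   [R4 at 2]
4. g(a, pair(a, a))  →  a   [R1 at ε]

Reduce t₂ = pair(pair(pair(g(pair(g(pair(b, pair(a, a)), b), pair(a, a)), b), b), pair(b, b)), pair(a, b)):
1. pair(pair(pair(g(pair(g(pair(b, pair(a, a)), b), pair(a, a)), b), b), pair(b, b)), pair(a, b))  →  pair(pair(pair(g(pair(b, pair(a, a)), b), b), pair(b, b)), pair(a, b))   [R4 at 1.1.1.1.1]
2. pair(pair(pair(g(pair(b, pair(a, a)), b), b), pair(b, b)), pair(a, b))  →  pair(pair(pair(b, b), pair(b, b)), pair(a, b))   [R4 at 1.1.1]

no — NF(t₁) = a, NF(t₂) = pair(pair(pair(b, b), pair(b, b)), pair(a, b))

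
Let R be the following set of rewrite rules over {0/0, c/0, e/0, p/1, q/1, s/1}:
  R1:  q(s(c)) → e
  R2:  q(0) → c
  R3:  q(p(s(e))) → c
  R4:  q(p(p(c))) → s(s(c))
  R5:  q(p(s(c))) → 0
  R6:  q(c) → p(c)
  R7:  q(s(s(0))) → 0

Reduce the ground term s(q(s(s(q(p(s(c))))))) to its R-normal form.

s(0)

1. s(q(s(s(q(p(s(c)))))))  →  s(q(s(s(0))))   [R5 at 1.1.1.1]
2. s(q(s(s(0))))  →  s(0)   [R7 at 1]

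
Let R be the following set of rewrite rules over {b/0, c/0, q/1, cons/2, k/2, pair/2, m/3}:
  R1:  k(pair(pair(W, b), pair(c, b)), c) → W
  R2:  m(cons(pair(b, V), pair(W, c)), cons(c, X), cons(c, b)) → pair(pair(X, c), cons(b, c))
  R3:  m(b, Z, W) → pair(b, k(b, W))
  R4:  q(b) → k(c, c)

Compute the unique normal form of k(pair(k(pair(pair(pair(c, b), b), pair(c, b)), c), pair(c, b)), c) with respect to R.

c

1. k(pair(k(pair(pair(pair(c, b), b), pair(c, b)), c), pair(c, b)), c)  →  k(pair(pair(c, b), pair(c, b)), c)   [R1 at 1.1]
2. k(pair(pair(c, b), pair(c, b)), c)  →  c   [R1 at ε]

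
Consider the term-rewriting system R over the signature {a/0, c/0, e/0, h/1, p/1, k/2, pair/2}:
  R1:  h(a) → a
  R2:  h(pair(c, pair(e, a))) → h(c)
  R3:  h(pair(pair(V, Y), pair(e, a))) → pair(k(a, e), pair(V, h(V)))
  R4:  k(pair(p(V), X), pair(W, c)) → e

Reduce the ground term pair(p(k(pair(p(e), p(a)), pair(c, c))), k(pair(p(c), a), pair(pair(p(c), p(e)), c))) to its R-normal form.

1. pair(p(k(pair(p(e), p(a)), pair(c, c))), k(pair(p(c), a), pair(pair(p(c), p(e)), c)))  →  pair(p(e), k(pair(p(c), a), pair(pair(p(c), p(e)), c)))   [R4 at 1.1]
2. pair(p(e), k(pair(p(c), a), pair(pair(p(c), p(e)), c)))  →  pair(p(e), e)   [R4 at 2]

pair(p(e), e)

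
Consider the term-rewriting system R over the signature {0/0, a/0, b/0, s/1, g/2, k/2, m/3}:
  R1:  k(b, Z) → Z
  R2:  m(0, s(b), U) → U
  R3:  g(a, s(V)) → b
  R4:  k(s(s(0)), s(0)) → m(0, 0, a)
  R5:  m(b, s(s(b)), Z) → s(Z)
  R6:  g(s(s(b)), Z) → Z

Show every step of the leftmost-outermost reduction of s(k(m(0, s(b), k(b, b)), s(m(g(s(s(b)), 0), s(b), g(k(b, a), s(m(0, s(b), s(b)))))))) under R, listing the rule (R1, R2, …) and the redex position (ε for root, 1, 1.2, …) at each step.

s(s(b))

1. s(k(m(0, s(b), k(b, b)), s(m(g(s(s(b)), 0), s(b), g(k(b, a), s(m(0, s(b), s(b))))))))  →  s(k(k(b, b), s(m(g(s(s(b)), 0), s(b), g(k(b, a), s(m(0, s(b), s(b))))))))   [R2 at 1.1]
2. s(k(k(b, b), s(m(g(s(s(b)), 0), s(b), g(k(b, a), s(m(0, s(b), s(b))))))))  →  s(k(b, s(m(g(s(s(b)), 0), s(b), g(k(b, a), s(m(0, s(b), s(b))))))))   [R1 at 1.1]
3. s(k(b, s(m(g(s(s(b)), 0), s(b), g(k(b, a), s(m(0, s(b), s(b))))))))  →  s(s(m(g(s(s(b)), 0), s(b), g(k(b, a), s(m(0, s(b), s(b)))))))   [R1 at 1]
4. s(s(m(g(s(s(b)), 0), s(b), g(k(b, a), s(m(0, s(b), s(b)))))))  →  s(s(m(0, s(b), g(k(b, a), s(m(0, s(b), s(b)))))))   [R6 at 1.1.1]
5. s(s(m(0, s(b), g(k(b, a), s(m(0, s(b), s(b)))))))  →  s(s(g(k(b, a), s(m(0, s(b), s(b))))))   [R2 at 1.1]
6. s(s(g(k(b, a), s(m(0, s(b), s(b))))))  →  s(s(g(a, s(m(0, s(b), s(b))))))   [R1 at 1.1.1]
7. s(s(g(a, s(m(0, s(b), s(b))))))  →  s(s(b))   [R3 at 1.1]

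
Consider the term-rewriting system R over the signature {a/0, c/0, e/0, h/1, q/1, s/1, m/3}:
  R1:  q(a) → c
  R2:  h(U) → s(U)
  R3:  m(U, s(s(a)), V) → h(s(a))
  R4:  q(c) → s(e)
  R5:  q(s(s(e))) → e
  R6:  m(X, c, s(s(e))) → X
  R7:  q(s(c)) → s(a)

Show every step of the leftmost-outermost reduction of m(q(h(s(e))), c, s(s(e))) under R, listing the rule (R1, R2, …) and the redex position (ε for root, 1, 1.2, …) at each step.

e

1. m(q(h(s(e))), c, s(s(e)))  →  q(h(s(e)))   [R6 at ε]
2. q(h(s(e)))  →  q(s(s(e)))   [R2 at 1]
3. q(s(s(e)))  →  e   [R5 at ε]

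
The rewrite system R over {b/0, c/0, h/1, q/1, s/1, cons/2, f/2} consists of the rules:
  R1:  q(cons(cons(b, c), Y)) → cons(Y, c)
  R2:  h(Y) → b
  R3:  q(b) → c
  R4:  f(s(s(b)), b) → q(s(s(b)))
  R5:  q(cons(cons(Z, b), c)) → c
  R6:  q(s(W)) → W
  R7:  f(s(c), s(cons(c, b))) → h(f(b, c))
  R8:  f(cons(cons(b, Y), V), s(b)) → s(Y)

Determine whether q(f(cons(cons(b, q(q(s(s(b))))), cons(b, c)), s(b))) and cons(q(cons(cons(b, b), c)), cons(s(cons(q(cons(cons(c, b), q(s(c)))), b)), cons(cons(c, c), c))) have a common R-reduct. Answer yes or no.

no — NF(t₁) = b, NF(t₂) = cons(c, cons(s(cons(c, b)), cons(cons(c, c), c)))

Reduce t₁ = q(f(cons(cons(b, q(q(s(s(b))))), cons(b, c)), s(b))):
1. q(f(cons(cons(b, q(q(s(s(b))))), cons(b, c)), s(b)))  →  q(s(q(q(s(s(b))))))   [R8 at 1]
2. q(s(q(q(s(s(b))))))  →  q(q(s(s(b))))   [R6 at ε]
3. q(q(s(s(b))))  →  q(s(b))   [R6 at 1]
4. q(s(b))  →  b   [R6 at ε]

Reduce t₂ = cons(q(cons(cons(b, b), c)), cons(s(cons(q(cons(cons(c, b), q(s(c)))), b)), cons(cons(c, c), c))):
1. cons(q(cons(cons(b, b), c)), cons(s(cons(q(cons(cons(c, b), q(s(c)))), b)), cons(cons(c, c), c)))  →  cons(c, cons(s(cons(q(cons(cons(c, b), q(s(c)))), b)), cons(cons(c, c), c)))   [R5 at 1]
2. cons(c, cons(s(cons(q(cons(cons(c, b), q(s(c)))), b)), cons(cons(c, c), c)))  →  cons(c, cons(s(cons(q(cons(cons(c, b), c)), b)), cons(cons(c, c), c)))   [R6 at 2.1.1.1.1.2]
3. cons(c, cons(s(cons(q(cons(cons(c, b), c)), b)), cons(cons(c, c), c)))  →  cons(c, cons(s(cons(c, b)), cons(cons(c, c), c)))   [R5 at 2.1.1.1]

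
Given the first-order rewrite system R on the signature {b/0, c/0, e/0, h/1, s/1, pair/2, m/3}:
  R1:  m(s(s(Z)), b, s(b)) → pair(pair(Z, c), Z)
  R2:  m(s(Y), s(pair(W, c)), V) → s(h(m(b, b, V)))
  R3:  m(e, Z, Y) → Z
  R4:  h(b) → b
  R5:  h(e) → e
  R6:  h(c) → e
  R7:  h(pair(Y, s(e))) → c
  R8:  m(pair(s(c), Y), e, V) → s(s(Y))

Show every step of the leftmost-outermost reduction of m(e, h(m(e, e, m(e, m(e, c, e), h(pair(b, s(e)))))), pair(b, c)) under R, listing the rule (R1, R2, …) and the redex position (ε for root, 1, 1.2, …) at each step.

e

1. m(e, h(m(e, e, m(e, m(e, c, e), h(pair(b, s(e)))))), pair(b, c))  →  h(m(e, e, m(e, m(e, c, e), h(pair(b, s(e))))))   [R3 at ε]
2. h(m(e, e, m(e, m(e, c, e), h(pair(b, s(e))))))  →  h(e)   [R3 at 1]
3. h(e)  →  e   [R5 at ε]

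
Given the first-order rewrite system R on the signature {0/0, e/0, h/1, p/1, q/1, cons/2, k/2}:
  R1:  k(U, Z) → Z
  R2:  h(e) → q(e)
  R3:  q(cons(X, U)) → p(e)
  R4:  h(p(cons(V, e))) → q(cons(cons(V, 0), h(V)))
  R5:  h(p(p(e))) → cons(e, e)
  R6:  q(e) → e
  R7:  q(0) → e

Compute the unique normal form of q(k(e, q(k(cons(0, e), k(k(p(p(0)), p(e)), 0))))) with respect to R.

e

1. q(k(e, q(k(cons(0, e), k(k(p(p(0)), p(e)), 0)))))  →  q(q(k(cons(0, e), k(k(p(p(0)), p(e)), 0))))   [R1 at 1]
2. q(q(k(cons(0, e), k(k(p(p(0)), p(e)), 0))))  →  q(q(k(k(p(p(0)), p(e)), 0)))   [R1 at 1.1]
3. q(q(k(k(p(p(0)), p(e)), 0)))  →  q(q(0))   [R1 at 1.1]
4. q(q(0))  →  q(e)   [R7 at 1]
5. q(e)  →  e   [R6 at ε]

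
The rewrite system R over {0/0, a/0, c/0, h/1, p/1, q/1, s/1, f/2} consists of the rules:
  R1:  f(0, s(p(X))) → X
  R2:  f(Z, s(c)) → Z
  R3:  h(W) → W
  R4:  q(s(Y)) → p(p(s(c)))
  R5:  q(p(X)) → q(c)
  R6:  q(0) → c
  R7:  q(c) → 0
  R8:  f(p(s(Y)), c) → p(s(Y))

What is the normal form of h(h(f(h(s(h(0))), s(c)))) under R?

1. h(h(f(h(s(h(0))), s(c))))  →  h(f(h(s(h(0))), s(c)))   [R3 at ε]
2. h(f(h(s(h(0))), s(c)))  →  f(h(s(h(0))), s(c))   [R3 at ε]
3. f(h(s(h(0))), s(c))  →  h(s(h(0)))   [R2 at ε]
4. h(s(h(0)))  →  s(h(0))   [R3 at ε]
5. s(h(0))  →  s(0)   [R3 at 1]

s(0)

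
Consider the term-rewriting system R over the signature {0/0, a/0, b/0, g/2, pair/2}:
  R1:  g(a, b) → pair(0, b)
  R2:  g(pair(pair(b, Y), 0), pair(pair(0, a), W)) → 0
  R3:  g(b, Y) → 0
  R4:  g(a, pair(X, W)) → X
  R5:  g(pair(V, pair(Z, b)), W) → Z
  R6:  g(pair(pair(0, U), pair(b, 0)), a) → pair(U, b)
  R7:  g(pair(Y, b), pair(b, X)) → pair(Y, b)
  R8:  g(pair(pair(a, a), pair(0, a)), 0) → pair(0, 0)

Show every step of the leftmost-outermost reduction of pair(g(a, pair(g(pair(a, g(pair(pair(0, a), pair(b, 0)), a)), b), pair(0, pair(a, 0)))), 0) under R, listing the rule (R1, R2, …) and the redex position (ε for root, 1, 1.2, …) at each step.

1. pair(g(a, pair(g(pair(a, g(pair(pair(0, a), pair(b, 0)), a)), b), pair(0, pair(a, 0)))), 0)  →  pair(g(pair(a, g(pair(pair(0, a), pair(b, 0)), a)), b), 0)   [R4 at 1]
2. pair(g(pair(a, g(pair(pair(0, a), pair(b, 0)), a)), b), 0)  →  pair(g(pair(a, pair(a, b)), b), 0)   [R6 at 1.1.2]
3. pair(g(pair(a, pair(a, b)), b), 0)  →  pair(a, 0)   [R5 at 1]

pair(a, 0)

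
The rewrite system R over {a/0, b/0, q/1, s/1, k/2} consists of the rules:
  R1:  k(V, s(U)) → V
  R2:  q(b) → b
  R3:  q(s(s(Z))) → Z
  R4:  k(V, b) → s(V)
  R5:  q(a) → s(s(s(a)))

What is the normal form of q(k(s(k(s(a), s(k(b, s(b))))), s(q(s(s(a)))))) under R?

1. q(k(s(k(s(a), s(k(b, s(b))))), s(q(s(s(a))))))  →  q(s(k(s(a), s(k(b, s(b))))))   [R1 at 1]
2. q(s(k(s(a), s(k(b, s(b))))))  →  q(s(s(a)))   [R1 at 1.1]
3. q(s(s(a)))  →  a   [R3 at ε]

a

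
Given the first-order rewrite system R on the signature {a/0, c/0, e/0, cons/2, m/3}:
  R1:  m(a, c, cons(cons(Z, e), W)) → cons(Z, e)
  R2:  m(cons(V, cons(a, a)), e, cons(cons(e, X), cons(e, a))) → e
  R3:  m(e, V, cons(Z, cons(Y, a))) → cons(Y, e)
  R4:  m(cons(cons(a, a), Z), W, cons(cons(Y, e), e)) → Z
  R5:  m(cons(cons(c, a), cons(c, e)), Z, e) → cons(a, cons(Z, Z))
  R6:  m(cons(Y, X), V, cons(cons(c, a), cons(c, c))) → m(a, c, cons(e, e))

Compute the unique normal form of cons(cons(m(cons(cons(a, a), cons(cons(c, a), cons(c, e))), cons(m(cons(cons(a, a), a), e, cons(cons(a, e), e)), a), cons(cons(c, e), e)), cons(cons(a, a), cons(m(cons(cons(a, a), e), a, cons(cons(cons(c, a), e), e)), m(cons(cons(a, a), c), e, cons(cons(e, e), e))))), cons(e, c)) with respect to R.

1. cons(cons(m(cons(cons(a, a), cons(cons(c, a), cons(c, e))), cons(m(cons(cons(a, a), a), e, cons(cons(a, e), e)), a), cons(cons(c, e), e)), cons(cons(a, a), cons(m(cons(cons(a, a), e), a, cons(cons(cons(c, a), e), e)), m(cons(cons(a, a), c), e, cons(cons(e, e), e))))), cons(e, c))  →  cons(cons(cons(cons(c, a), cons(c, e)), cons(cons(a, a), cons(m(cons(cons(a, a), e), a, cons(cons(cons(c, a), e), e)), m(cons(cons(a, a), c), e, cons(cons(e, e), e))))), cons(e, c))   [R4 at 1.1]
2. cons(cons(cons(cons(c, a), cons(c, e)), cons(cons(a, a), cons(m(cons(cons(a, a), e), a, cons(cons(cons(c, a), e), e)), m(cons(cons(a, a), c), e, cons(cons(e, e), e))))), cons(e, c))  →  cons(cons(cons(cons(c, a), cons(c, e)), cons(cons(a, a), cons(e, m(cons(cons(a, a), c), e, cons(cons(e, e), e))))), cons(e, c))   [R4 at 1.2.2.1]
3. cons(cons(cons(cons(c, a), cons(c, e)), cons(cons(a, a), cons(e, m(cons(cons(a, a), c), e, cons(cons(e, e), e))))), cons(e, c))  →  cons(cons(cons(cons(c, a), cons(c, e)), cons(cons(a, a), cons(e, c))), cons(e, c))   [R4 at 1.2.2.2]

cons(cons(cons(cons(c, a), cons(c, e)), cons(cons(a, a), cons(e, c))), cons(e, c))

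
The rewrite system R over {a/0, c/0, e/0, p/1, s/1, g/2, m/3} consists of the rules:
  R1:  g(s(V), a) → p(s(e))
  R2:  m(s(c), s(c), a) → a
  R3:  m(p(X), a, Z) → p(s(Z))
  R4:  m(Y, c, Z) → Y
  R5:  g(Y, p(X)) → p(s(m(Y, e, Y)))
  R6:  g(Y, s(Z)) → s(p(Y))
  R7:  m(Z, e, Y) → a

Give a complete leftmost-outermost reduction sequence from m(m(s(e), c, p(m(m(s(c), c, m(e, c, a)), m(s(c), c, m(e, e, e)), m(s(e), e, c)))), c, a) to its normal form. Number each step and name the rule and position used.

s(e)

1. m(m(s(e), c, p(m(m(s(c), c, m(e, c, a)), m(s(c), c, m(e, e, e)), m(s(e), e, c)))), c, a)  →  m(s(e), c, p(m(m(s(c), c, m(e, c, a)), m(s(c), c, m(e, e, e)), m(s(e), e, c))))   [R4 at ε]
2. m(s(e), c, p(m(m(s(c), c, m(e, c, a)), m(s(c), c, m(e, e, e)), m(s(e), e, c))))  →  s(e)   [R4 at ε]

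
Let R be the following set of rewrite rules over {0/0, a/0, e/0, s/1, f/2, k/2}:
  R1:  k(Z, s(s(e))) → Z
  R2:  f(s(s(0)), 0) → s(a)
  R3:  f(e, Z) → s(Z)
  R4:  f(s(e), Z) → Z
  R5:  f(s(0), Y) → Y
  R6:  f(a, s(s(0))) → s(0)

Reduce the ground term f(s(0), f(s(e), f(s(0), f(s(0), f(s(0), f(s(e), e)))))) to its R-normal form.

1. f(s(0), f(s(e), f(s(0), f(s(0), f(s(0), f(s(e), e))))))  →  f(s(e), f(s(0), f(s(0), f(s(0), f(s(e), e)))))   [R5 at ε]
2. f(s(e), f(s(0), f(s(0), f(s(0), f(s(e), e)))))  →  f(s(0), f(s(0), f(s(0), f(s(e), e))))   [R4 at ε]
3. f(s(0), f(s(0), f(s(0), f(s(e), e))))  →  f(s(0), f(s(0), f(s(e), e)))   [R5 at ε]
4. f(s(0), f(s(0), f(s(e), e)))  →  f(s(0), f(s(e), e))   [R5 at ε]
5. f(s(0), f(s(e), e))  →  f(s(e), e)   [R5 at ε]
6. f(s(e), e)  →  e   [R4 at ε]

e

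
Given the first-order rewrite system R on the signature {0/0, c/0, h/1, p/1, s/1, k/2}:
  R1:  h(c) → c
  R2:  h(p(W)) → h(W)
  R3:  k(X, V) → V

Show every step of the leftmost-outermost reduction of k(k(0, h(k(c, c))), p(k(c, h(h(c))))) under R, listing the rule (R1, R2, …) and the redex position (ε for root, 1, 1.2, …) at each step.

1. k(k(0, h(k(c, c))), p(k(c, h(h(c)))))  →  p(k(c, h(h(c))))   [R3 at ε]
2. p(k(c, h(h(c))))  →  p(h(h(c)))   [R3 at 1]
3. p(h(h(c)))  →  p(h(c))   [R1 at 1.1]
4. p(h(c))  →  p(c)   [R1 at 1]

p(c)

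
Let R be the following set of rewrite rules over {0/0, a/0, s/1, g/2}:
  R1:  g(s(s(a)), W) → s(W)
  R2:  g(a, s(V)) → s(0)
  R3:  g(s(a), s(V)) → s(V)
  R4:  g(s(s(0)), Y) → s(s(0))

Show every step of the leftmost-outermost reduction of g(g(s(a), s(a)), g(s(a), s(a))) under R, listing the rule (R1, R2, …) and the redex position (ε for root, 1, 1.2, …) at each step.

1. g(g(s(a), s(a)), g(s(a), s(a)))  →  g(s(a), g(s(a), s(a)))   [R3 at 1]
2. g(s(a), g(s(a), s(a)))  →  g(s(a), s(a))   [R3 at 2]
3. g(s(a), s(a))  →  s(a)   [R3 at ε]

s(a)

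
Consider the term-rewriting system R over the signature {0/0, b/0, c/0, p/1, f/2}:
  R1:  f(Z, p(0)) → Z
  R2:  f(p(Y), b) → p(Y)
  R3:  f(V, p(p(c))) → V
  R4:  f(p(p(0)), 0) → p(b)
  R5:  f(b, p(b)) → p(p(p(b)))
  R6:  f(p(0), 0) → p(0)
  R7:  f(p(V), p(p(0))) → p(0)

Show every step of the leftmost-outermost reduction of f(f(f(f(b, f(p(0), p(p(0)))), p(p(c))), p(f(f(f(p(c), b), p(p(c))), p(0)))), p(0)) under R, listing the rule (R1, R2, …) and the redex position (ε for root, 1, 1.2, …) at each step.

b

1. f(f(f(f(b, f(p(0), p(p(0)))), p(p(c))), p(f(f(f(p(c), b), p(p(c))), p(0)))), p(0))  →  f(f(f(b, f(p(0), p(p(0)))), p(p(c))), p(f(f(f(p(c), b), p(p(c))), p(0))))   [R1 at ε]
2. f(f(f(b, f(p(0), p(p(0)))), p(p(c))), p(f(f(f(p(c), b), p(p(c))), p(0))))  →  f(f(b, f(p(0), p(p(0)))), p(f(f(f(p(c), b), p(p(c))), p(0))))   [R3 at 1]
3. f(f(b, f(p(0), p(p(0)))), p(f(f(f(p(c), b), p(p(c))), p(0))))  →  f(f(b, p(0)), p(f(f(f(p(c), b), p(p(c))), p(0))))   [R7 at 1.2]
4. f(f(b, p(0)), p(f(f(f(p(c), b), p(p(c))), p(0))))  →  f(b, p(f(f(f(p(c), b), p(p(c))), p(0))))   [R1 at 1]
5. f(b, p(f(f(f(p(c), b), p(p(c))), p(0))))  →  f(b, p(f(f(p(c), b), p(p(c)))))   [R1 at 2.1]
6. f(b, p(f(f(p(c), b), p(p(c)))))  →  f(b, p(f(p(c), b)))   [R3 at 2.1]
7. f(b, p(f(p(c), b)))  →  f(b, p(p(c)))   [R2 at 2.1]
8. f(b, p(p(c)))  →  b   [R3 at ε]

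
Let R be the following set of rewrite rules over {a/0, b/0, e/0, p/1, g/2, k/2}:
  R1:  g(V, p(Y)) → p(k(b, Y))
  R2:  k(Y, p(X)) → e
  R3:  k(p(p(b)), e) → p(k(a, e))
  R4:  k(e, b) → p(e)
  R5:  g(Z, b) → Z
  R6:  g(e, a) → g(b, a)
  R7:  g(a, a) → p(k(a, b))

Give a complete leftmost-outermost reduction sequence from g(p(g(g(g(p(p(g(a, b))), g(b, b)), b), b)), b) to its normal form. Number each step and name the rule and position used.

p(p(p(a)))

1. g(p(g(g(g(p(p(g(a, b))), g(b, b)), b), b)), b)  →  p(g(g(g(p(p(g(a, b))), g(b, b)), b), b))   [R5 at ε]
2. p(g(g(g(p(p(g(a, b))), g(b, b)), b), b))  →  p(g(g(p(p(g(a, b))), g(b, b)), b))   [R5 at 1]
3. p(g(g(p(p(g(a, b))), g(b, b)), b))  →  p(g(p(p(g(a, b))), g(b, b)))   [R5 at 1]
4. p(g(p(p(g(a, b))), g(b, b)))  →  p(g(p(p(a)), g(b, b)))   [R5 at 1.1.1.1]
5. p(g(p(p(a)), g(b, b)))  →  p(g(p(p(a)), b))   [R5 at 1.2]
6. p(g(p(p(a)), b))  →  p(p(p(a)))   [R5 at 1]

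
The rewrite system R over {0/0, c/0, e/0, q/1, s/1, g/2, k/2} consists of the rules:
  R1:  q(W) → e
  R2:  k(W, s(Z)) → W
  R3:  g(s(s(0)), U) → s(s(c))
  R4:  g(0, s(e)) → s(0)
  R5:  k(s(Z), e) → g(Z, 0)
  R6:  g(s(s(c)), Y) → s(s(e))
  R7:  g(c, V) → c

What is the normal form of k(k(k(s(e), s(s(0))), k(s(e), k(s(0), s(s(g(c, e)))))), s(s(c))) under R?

s(e)

1. k(k(k(s(e), s(s(0))), k(s(e), k(s(0), s(s(g(c, e)))))), s(s(c)))  →  k(k(s(e), s(s(0))), k(s(e), k(s(0), s(s(g(c, e))))))   [R2 at ε]
2. k(k(s(e), s(s(0))), k(s(e), k(s(0), s(s(g(c, e))))))  →  k(s(e), k(s(e), k(s(0), s(s(g(c, e))))))   [R2 at 1]
3. k(s(e), k(s(e), k(s(0), s(s(g(c, e))))))  →  k(s(e), k(s(e), s(0)))   [R2 at 2.2]
4. k(s(e), k(s(e), s(0)))  →  k(s(e), s(e))   [R2 at 2]
5. k(s(e), s(e))  →  s(e)   [R2 at ε]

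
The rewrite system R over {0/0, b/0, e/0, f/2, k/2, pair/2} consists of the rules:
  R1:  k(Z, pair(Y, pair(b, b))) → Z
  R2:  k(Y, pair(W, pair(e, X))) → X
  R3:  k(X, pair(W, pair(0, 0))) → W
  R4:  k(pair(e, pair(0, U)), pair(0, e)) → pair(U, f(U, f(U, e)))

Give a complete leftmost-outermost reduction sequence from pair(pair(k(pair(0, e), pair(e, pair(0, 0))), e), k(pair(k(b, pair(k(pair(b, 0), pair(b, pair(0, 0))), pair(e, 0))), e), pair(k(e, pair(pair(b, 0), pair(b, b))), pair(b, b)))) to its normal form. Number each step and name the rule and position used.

1. pair(pair(k(pair(0, e), pair(e, pair(0, 0))), e), k(pair(k(b, pair(k(pair(b, 0), pair(b, pair(0, 0))), pair(e, 0))), e), pair(k(e, pair(pair(b, 0), pair(b, b))), pair(b, b))))  →  pair(pair(e, e), k(pair(k(b, pair(k(pair(b, 0), pair(b, pair(0, 0))), pair(e, 0))), e), pair(k(e, pair(pair(b, 0), pair(b, b))), pair(b, b))))   [R3 at 1.1]
2. pair(pair(e, e), k(pair(k(b, pair(k(pair(b, 0), pair(b, pair(0, 0))), pair(e, 0))), e), pair(k(e, pair(pair(b, 0), pair(b, b))), pair(b, b))))  →  pair(pair(e, e), pair(k(b, pair(k(pair(b, 0), pair(b, pair(0, 0))), pair(e, 0))), e))   [R1 at 2]
3. pair(pair(e, e), pair(k(b, pair(k(pair(b, 0), pair(b, pair(0, 0))), pair(e, 0))), e))  →  pair(pair(e, e), pair(0, e))   [R2 at 2.1]

pair(pair(e, e), pair(0, e))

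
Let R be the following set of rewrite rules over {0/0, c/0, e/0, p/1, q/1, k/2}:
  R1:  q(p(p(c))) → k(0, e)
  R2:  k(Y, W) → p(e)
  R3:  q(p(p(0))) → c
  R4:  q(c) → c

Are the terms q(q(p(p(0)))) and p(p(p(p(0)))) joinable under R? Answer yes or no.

Reduce t₁ = q(q(p(p(0)))):
1. q(q(p(p(0))))  →  q(c)   [R3 at 1]
2. q(c)  →  c   [R4 at ε]

Reduce t₂ = p(p(p(p(0)))):

no — NF(t₁) = c, NF(t₂) = p(p(p(p(0))))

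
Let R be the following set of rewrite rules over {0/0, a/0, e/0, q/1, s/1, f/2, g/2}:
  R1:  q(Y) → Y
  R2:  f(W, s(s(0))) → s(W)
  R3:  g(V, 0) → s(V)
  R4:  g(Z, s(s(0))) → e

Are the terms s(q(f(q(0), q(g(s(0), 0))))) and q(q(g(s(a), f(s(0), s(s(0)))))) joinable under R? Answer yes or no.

Reduce t₁ = s(q(f(q(0), q(g(s(0), 0))))):
1. s(q(f(q(0), q(g(s(0), 0)))))  →  s(f(q(0), q(g(s(0), 0))))   [R1 at 1]
2. s(f(q(0), q(g(s(0), 0))))  →  s(f(0, q(g(s(0), 0))))   [R1 at 1.1]
3. s(f(0, q(g(s(0), 0))))  →  s(f(0, g(s(0), 0)))   [R1 at 1.2]
4. s(f(0, g(s(0), 0)))  →  s(f(0, s(s(0))))   [R3 at 1.2]
5. s(f(0, s(s(0))))  →  s(s(0))   [R2 at 1]

Reduce t₂ = q(q(g(s(a), f(s(0), s(s(0)))))):
1. q(q(g(s(a), f(s(0), s(s(0))))))  →  q(g(s(a), f(s(0), s(s(0)))))   [R1 at ε]
2. q(g(s(a), f(s(0), s(s(0)))))  →  g(s(a), f(s(0), s(s(0))))   [R1 at ε]
3. g(s(a), f(s(0), s(s(0))))  →  g(s(a), s(s(0)))   [R2 at 2]
4. g(s(a), s(s(0)))  →  e   [R4 at ε]

no — NF(t₁) = s(s(0)), NF(t₂) = e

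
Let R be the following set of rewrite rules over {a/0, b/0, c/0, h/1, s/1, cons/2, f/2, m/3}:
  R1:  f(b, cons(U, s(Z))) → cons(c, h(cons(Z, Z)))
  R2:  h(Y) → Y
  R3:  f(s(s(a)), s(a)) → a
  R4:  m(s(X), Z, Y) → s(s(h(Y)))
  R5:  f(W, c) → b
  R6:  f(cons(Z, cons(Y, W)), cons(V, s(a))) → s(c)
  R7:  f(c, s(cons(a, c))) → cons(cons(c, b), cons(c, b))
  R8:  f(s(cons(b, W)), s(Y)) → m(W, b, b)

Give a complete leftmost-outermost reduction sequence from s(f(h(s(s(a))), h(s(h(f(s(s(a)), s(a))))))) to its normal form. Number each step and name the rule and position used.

s(a)

1. s(f(h(s(s(a))), h(s(h(f(s(s(a)), s(a)))))))  →  s(f(s(s(a)), h(s(h(f(s(s(a)), s(a)))))))   [R2 at 1.1]
2. s(f(s(s(a)), h(s(h(f(s(s(a)), s(a)))))))  →  s(f(s(s(a)), s(h(f(s(s(a)), s(a))))))   [R2 at 1.2]
3. s(f(s(s(a)), s(h(f(s(s(a)), s(a))))))  →  s(f(s(s(a)), s(f(s(s(a)), s(a)))))   [R2 at 1.2.1]
4. s(f(s(s(a)), s(f(s(s(a)), s(a)))))  →  s(f(s(s(a)), s(a)))   [R3 at 1.2.1]
5. s(f(s(s(a)), s(a)))  →  s(a)   [R3 at 1]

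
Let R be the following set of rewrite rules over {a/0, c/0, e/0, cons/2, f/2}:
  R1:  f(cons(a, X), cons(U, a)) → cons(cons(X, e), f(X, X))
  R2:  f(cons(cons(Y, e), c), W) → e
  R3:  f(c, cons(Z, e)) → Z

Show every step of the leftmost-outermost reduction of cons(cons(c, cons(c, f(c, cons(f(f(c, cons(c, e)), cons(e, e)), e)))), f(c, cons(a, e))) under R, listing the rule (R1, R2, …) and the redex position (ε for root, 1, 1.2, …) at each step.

cons(cons(c, cons(c, e)), a)

1. cons(cons(c, cons(c, f(c, cons(f(f(c, cons(c, e)), cons(e, e)), e)))), f(c, cons(a, e)))  →  cons(cons(c, cons(c, f(f(c, cons(c, e)), cons(e, e)))), f(c, cons(a, e)))   [R3 at 1.2.2]
2. cons(cons(c, cons(c, f(f(c, cons(c, e)), cons(e, e)))), f(c, cons(a, e)))  →  cons(cons(c, cons(c, f(c, cons(e, e)))), f(c, cons(a, e)))   [R3 at 1.2.2.1]
3. cons(cons(c, cons(c, f(c, cons(e, e)))), f(c, cons(a, e)))  →  cons(cons(c, cons(c, e)), f(c, cons(a, e)))   [R3 at 1.2.2]
4. cons(cons(c, cons(c, e)), f(c, cons(a, e)))  →  cons(cons(c, cons(c, e)), a)   [R3 at 2]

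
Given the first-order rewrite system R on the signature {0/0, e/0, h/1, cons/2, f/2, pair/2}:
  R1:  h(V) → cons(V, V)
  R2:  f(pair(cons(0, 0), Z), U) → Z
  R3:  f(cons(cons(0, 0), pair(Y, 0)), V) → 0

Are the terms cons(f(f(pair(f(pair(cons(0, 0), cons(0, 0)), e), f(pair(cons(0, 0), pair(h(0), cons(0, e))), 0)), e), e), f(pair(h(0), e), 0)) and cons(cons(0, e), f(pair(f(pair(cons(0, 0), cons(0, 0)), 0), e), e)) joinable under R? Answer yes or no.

Reduce t₁ = cons(f(f(pair(f(pair(cons(0, 0), cons(0, 0)), e), f(pair(cons(0, 0), pair(h(0), cons(0, e))), 0)), e), e), f(pair(h(0), e), 0)):
1. cons(f(f(pair(f(pair(cons(0, 0), cons(0, 0)), e), f(pair(cons(0, 0), pair(h(0), cons(0, e))), 0)), e), e), f(pair(h(0), e), 0))  →  cons(f(f(pair(cons(0, 0), f(pair(cons(0, 0), pair(h(0), cons(0, e))), 0)), e), e), f(pair(h(0), e), 0))   [R2 at 1.1.1.1]
2. cons(f(f(pair(cons(0, 0), f(pair(cons(0, 0), pair(h(0), cons(0, e))), 0)), e), e), f(pair(h(0), e), 0))  →  cons(f(f(pair(cons(0, 0), pair(h(0), cons(0, e))), 0), e), f(pair(h(0), e), 0))   [R2 at 1.1]
3. cons(f(f(pair(cons(0, 0), pair(h(0), cons(0, e))), 0), e), f(pair(h(0), e), 0))  →  cons(f(pair(h(0), cons(0, e)), e), f(pair(h(0), e), 0))   [R2 at 1.1]
4. cons(f(pair(h(0), cons(0, e)), e), f(pair(h(0), e), 0))  →  cons(f(pair(cons(0, 0), cons(0, e)), e), f(pair(h(0), e), 0))   [R1 at 1.1.1]
5. cons(f(pair(cons(0, 0), cons(0, e)), e), f(pair(h(0), e), 0))  →  cons(cons(0, e), f(pair(h(0), e), 0))   [R2 at 1]
6. cons(cons(0, e), f(pair(h(0), e), 0))  →  cons(cons(0, e), f(pair(cons(0, 0), e), 0))   [R1 at 2.1.1]
7. cons(cons(0, e), f(pair(cons(0, 0), e), 0))  →  cons(cons(0, e), e)   [R2 at 2]

Reduce t₂ = cons(cons(0, e), f(pair(f(pair(cons(0, 0), cons(0, 0)), 0), e), e)):
1. cons(cons(0, e), f(pair(f(pair(cons(0, 0), cons(0, 0)), 0), e), e))  →  cons(cons(0, e), f(pair(cons(0, 0), e), e))   [R2 at 2.1.1]
2. cons(cons(0, e), f(pair(cons(0, 0), e), e))  →  cons(cons(0, e), e)   [R2 at 2]

yes — NF(t₁) = cons(cons(0, e), e), NF(t₂) = cons(cons(0, e), e)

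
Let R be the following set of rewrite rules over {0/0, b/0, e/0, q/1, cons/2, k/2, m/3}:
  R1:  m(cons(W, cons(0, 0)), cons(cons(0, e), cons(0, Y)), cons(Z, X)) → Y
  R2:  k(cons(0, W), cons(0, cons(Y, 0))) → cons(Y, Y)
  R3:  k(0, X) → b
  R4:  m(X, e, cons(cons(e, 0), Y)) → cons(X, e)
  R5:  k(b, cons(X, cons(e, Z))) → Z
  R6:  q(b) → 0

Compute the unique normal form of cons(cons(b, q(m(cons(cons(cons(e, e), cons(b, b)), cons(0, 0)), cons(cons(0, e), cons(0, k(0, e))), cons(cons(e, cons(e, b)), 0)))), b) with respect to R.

cons(cons(b, 0), b)

1. cons(cons(b, q(m(cons(cons(cons(e, e), cons(b, b)), cons(0, 0)), cons(cons(0, e), cons(0, k(0, e))), cons(cons(e, cons(e, b)), 0)))), b)  →  cons(cons(b, q(k(0, e))), b)   [R1 at 1.2.1]
2. cons(cons(b, q(k(0, e))), b)  →  cons(cons(b, q(b)), b)   [R3 at 1.2.1]
3. cons(cons(b, q(b)), b)  →  cons(cons(b, 0), b)   [R6 at 1.2]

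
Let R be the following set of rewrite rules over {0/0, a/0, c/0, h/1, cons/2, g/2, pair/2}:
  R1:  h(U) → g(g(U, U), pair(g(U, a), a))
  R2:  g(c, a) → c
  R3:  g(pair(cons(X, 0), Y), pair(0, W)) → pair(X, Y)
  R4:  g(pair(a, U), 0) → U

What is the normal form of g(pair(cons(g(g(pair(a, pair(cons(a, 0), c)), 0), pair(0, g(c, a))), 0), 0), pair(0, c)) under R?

1. g(pair(cons(g(g(pair(a, pair(cons(a, 0), c)), 0), pair(0, g(c, a))), 0), 0), pair(0, c))  →  pair(g(g(pair(a, pair(cons(a, 0), c)), 0), pair(0, g(c, a))), 0)   [R3 at ε]
2. pair(g(g(pair(a, pair(cons(a, 0), c)), 0), pair(0, g(c, a))), 0)  →  pair(g(pair(cons(a, 0), c), pair(0, g(c, a))), 0)   [R4 at 1.1]
3. pair(g(pair(cons(a, 0), c), pair(0, g(c, a))), 0)  →  pair(pair(a, c), 0)   [R3 at 1]

pair(pair(a, c), 0)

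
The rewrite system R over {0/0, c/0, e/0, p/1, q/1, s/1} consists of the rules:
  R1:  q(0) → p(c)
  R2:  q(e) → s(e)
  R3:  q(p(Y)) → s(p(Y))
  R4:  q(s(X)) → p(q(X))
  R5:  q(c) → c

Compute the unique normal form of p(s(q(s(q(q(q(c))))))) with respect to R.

p(s(p(c)))

1. p(s(q(s(q(q(q(c)))))))  →  p(s(p(q(q(q(q(c)))))))   [R4 at 1.1]
2. p(s(p(q(q(q(q(c)))))))  →  p(s(p(q(q(q(c))))))   [R5 at 1.1.1.1.1.1]
3. p(s(p(q(q(q(c))))))  →  p(s(p(q(q(c)))))   [R5 at 1.1.1.1.1]
4. p(s(p(q(q(c)))))  →  p(s(p(q(c))))   [R5 at 1.1.1.1]
5. p(s(p(q(c))))  →  p(s(p(c)))   [R5 at 1.1.1]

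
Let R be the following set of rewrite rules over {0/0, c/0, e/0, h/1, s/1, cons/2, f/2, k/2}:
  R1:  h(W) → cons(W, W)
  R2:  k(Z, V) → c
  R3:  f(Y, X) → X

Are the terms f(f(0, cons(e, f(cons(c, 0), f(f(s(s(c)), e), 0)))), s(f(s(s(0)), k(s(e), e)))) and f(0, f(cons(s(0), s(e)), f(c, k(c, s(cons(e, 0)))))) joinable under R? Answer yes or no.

no — NF(t₁) = s(c), NF(t₂) = c

Reduce t₁ = f(f(0, cons(e, f(cons(c, 0), f(f(s(s(c)), e), 0)))), s(f(s(s(0)), k(s(e), e)))):
1. f(f(0, cons(e, f(cons(c, 0), f(f(s(s(c)), e), 0)))), s(f(s(s(0)), k(s(e), e))))  →  s(f(s(s(0)), k(s(e), e)))   [R3 at ε]
2. s(f(s(s(0)), k(s(e), e)))  →  s(k(s(e), e))   [R3 at 1]
3. s(k(s(e), e))  →  s(c)   [R2 at 1]

Reduce t₂ = f(0, f(cons(s(0), s(e)), f(c, k(c, s(cons(e, 0)))))):
1. f(0, f(cons(s(0), s(e)), f(c, k(c, s(cons(e, 0))))))  →  f(cons(s(0), s(e)), f(c, k(c, s(cons(e, 0)))))   [R3 at ε]
2. f(cons(s(0), s(e)), f(c, k(c, s(cons(e, 0)))))  →  f(c, k(c, s(cons(e, 0))))   [R3 at ε]
3. f(c, k(c, s(cons(e, 0))))  →  k(c, s(cons(e, 0)))   [R3 at ε]
4. k(c, s(cons(e, 0)))  →  c   [R2 at ε]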